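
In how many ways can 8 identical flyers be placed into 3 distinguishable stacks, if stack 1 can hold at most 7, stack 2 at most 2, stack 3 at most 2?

8

By stars and bars, unrestricted non-negative solutions to x_1+…+x_3 = 8 number C(8+2,2) = 45.
Subtract solutions that violate a single cap (substitute x_i' = x_i − (cap_i+1)): x_1 ≥ 8 gives C(2,2) = 1; x_2 ≥ 3 gives C(7,2) = 21; x_3 ≥ 3 gives C(7,2) = 21. Together 43.
Add back pairs where two caps are both exceeded: 0 + 0 + 6 = 6.
By inclusion–exclusion the count is 45 − 43 + 6 = 8.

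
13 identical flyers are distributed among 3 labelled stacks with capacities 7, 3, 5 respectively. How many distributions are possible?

By stars and bars, unrestricted non-negative solutions to x_1+…+x_3 = 13 number C(13+2,2) = 105.
Subtract solutions that violate a single cap (substitute x_i' = x_i − (cap_i+1)): x_1 ≥ 8 gives C(7,2) = 21; x_2 ≥ 4 gives C(11,2) = 55; x_3 ≥ 6 gives C(9,2) = 36. Together 112.
Add back pairs where two caps are both exceeded: 3 + 0 + 10 = 13.
By inclusion–exclusion the count is 105 − 112 + 13 = 6.

6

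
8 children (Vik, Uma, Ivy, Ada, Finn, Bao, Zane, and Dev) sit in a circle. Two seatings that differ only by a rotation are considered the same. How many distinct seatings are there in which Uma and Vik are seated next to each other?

Glue Uma and Vik into a block (2 internal orders). Seating 7 units around a circle gives (6)! arrangements.
So 2 × (6)! = 2 × 720 = 1440.

1440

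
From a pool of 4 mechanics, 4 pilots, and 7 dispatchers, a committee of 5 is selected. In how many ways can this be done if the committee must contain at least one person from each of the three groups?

Unrestricted: C(15,5) = 3003 ways to pick any 5 of the 15.
Selections missing a whole group: no mechanics → C(11,5) = 462; no pilots → C(11,5) = 462; no dispatchers → C(8,5) = 56.
Add back selections omitting two groups (i.e. drawn from a single group): C(4,5) + C(4,5) + C(7,5) = 21.
By inclusion–exclusion: 3003 − 980 + 21 = 2044.

2044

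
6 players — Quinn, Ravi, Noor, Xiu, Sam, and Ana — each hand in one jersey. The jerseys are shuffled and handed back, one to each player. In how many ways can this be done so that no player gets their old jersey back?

265

Count assignments avoiding every fixed point. For any j of the 6 players fixed to their old jersey, the other 6−j can be arranged in (6−j)! ways.
By inclusion–exclusion this is Σ_{j=0}^{6} (−1)^j C(6,j)·(6−j)!.
Computing: 720 − 720 + 360 − 120 + 30 − 6 + 1 = 265.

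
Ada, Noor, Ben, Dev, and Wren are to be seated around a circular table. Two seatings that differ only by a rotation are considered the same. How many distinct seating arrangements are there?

Fix one person's seat to break rotational symmetry; the remaining 4 people can be arranged in (4)! = 24 ways.

24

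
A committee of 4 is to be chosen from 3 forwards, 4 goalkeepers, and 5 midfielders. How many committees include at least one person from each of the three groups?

Unrestricted: C(12,4) = 495 ways to pick any 4 of the 12.
Selections missing a whole group: no forwards → C(9,4) = 126; no goalkeepers → C(8,4) = 70; no midfielders → C(7,4) = 35.
Add back selections omitting two groups (i.e. drawn from a single group): C(3,4) + C(4,4) + C(5,4) = 6.
By inclusion–exclusion: 495 − 231 + 6 = 270.

270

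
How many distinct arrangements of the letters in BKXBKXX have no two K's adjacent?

Total arrangements of BKXBKXX: 7!/(3!·2!·2!) = 210.
If the two K's are adjacent, glue them into one block, leaving 6 items to arrange: (6)!/(3!·2!) = 60 ways.
Subtracting, 210 − 60 = 150 arrangements keep the K's apart.

150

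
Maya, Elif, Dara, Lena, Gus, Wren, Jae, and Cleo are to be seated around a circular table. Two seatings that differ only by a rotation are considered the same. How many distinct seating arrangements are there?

Seat Maya anywhere (absorbing the rotational symmetry), then permute the other 7: (7)! = 5040.

5040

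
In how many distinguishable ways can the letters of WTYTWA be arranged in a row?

WTYTWA has 6 letters with T appearing twice and W appearing twice.
So there are 6! / (2!·2!) = 180 distinguishable arrangements.

180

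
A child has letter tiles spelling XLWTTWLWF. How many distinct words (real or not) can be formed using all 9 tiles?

15120

XLWTTWLWF has 9 letters with L appearing twice, T appearing twice, and W appearing 3 times.
The number of distinct arrangements is 9!/(3!·2!·2!) = 362880/24 = 15120.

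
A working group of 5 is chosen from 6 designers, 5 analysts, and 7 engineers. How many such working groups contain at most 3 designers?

8382

Split by how many designers are chosen (0 through 3).
Sum: C(6,0)·C(12,5) + C(6,1)·C(12,4) + C(6,2)·C(12,3) + C(6,3)·C(12,2) = 792 + 2970 + 3300 + 1320 = 8382.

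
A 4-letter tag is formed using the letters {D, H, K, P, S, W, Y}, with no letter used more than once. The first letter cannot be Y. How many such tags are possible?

720

The first letter has 7−1 = 6 choices (anything except Y).
The remaining 3 letters are filled from the other 6 symbols without repetition: 6 × 5 × 4 = 120.
Total: 6 × 120 = 720.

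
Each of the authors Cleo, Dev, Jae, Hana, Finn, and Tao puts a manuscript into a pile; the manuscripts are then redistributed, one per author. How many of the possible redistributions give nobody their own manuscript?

This is the derangement count D_6: permutations of 6 items with no fixed point.
By inclusion–exclusion this is Σ_{j=0}^{6} (−1)^j C(6,j)·(6−j)!.
Computing: 720 − 720 + 360 − 120 + 30 − 6 + 1 = 265.

265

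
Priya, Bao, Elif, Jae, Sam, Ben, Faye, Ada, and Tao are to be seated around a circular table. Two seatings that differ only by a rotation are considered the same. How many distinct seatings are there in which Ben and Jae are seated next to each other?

10080

Treat {Ben, Jae} as one unit (2 internal orders) and seat the resulting 8 units around the table: (7)! circular arrangements.
So 2 × (7)! = 2 × 5040 = 10080.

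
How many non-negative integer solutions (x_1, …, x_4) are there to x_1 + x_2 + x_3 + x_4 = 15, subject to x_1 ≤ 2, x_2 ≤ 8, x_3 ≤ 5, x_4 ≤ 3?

Ignoring the caps, the number of non-negative solutions to x_1+…+x_4 = 15 is C(18,3) = 816.
Subtract solutions that violate a single cap (substitute x_i' = x_i − (cap_i+1)): x_1 ≥ 3 gives C(15,3) = 455; x_2 ≥ 9 gives C(9,3) = 84; x_3 ≥ 6 gives C(12,3) = 220; x_4 ≥ 4 gives C(14,3) = 364. Together 1123.
Add back pairs where two caps are both exceeded: 20 + 84 + 165 + 1 + 10 + 56 = 336.
Subtract triples: 0 + 0 + 10 + 0 = 10.
By inclusion–exclusion the count is 816 − 1123 + 336 − 10 = 19.

19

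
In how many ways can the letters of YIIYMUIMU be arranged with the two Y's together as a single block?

Treat the 2 copies of Y as a single block. The multiset to arrange is then {YY, I, I, I, M, M, U, U}, 8 items in all.
That gives (8)!/(3!·2!·2!) = 1680 arrangements.

1680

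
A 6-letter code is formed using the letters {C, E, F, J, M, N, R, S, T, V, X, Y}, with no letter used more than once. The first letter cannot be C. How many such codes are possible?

The first letter has 12−1 = 11 choices (anything except C).
The remaining 5 letters are filled from the other 11 symbols without repetition: 11 × 10 × 9 × 8 × 7 = 55440.
Total: 11 × 55440 = 609840.

609840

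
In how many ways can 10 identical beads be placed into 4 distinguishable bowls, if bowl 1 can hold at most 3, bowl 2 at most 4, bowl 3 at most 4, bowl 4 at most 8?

Without the upper bounds there are C(13,3) = 286 ways to split 10 among 4 bowls.
Subtract solutions that violate a single cap (substitute x_i' = x_i − (cap_i+1)): x_1 ≥ 4 gives C(9,3) = 84; x_2 ≥ 5 gives C(8,3) = 56; x_3 ≥ 5 gives C(8,3) = 56; x_4 ≥ 9 gives C(4,3) = 4. Together 200.
Add back pairs where two caps are both exceeded: 4 + 4 + 0 + 1 + 0 + 0 = 9.
By inclusion–exclusion the count is 286 − 200 + 9 = 95.

95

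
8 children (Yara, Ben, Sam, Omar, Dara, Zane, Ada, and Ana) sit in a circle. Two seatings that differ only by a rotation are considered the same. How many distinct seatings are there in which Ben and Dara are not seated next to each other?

Without the restriction there are (7)! = 5040 seatings.
Seatings with Ben beside Dara: treat them as a block with 2 internal orders, giving 2 × (6)! = 1440.
Subtracting, 5040 − 1440 = 3600.

3600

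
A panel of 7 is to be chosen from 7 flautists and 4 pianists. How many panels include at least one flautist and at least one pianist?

Unrestricted: C(11,7) = 330 ways to pick any 7 of the 11.
Subtract selections that omit an entire group: no flautists → C(4,7) = 0; no pianists → C(7,7) = 1.
Both groups omitted at once is impossible, so 330 − 1 = 329.

329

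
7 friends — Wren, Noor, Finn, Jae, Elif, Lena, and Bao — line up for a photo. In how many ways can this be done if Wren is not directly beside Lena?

There are 7! = 5040 arrangements in all. If Wren and Lena are adjacent, merging them into one block gives 2·(6)! = 1440 arrangements.
Complementary counting: 5040 − 1440 = 3600.

3600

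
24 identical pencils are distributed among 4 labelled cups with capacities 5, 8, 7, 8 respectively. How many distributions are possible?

By stars and bars, unrestricted non-negative solutions to x_1+…+x_4 = 24 number C(24+3,3) = 2925.
Subtract solutions that violate a single cap (substitute x_i' = x_i − (cap_i+1)): x_1 ≥ 6 gives C(21,3) = 1330; x_2 ≥ 9 gives C(18,3) = 816; x_3 ≥ 8 gives C(19,3) = 969; x_4 ≥ 9 gives C(18,3) = 816. Together 3931.
Add back pairs where two caps are both exceeded: 220 + 286 + 220 + 120 + 84 + 120 = 1050.
Subtract triples: 4 + 1 + 4 + 0 = 9.
By inclusion–exclusion the count is 2925 − 3931 + 1050 − 9 = 35.

35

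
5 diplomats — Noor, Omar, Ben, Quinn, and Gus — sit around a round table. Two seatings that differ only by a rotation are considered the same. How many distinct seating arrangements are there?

Around a circle, 5 distinct people have 5!/5 = (4)! = 24 rotationally distinct seatings.

24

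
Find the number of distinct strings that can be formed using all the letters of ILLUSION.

10080

Letter multiplicities in ILLUSION: I×2, L×2, N×1, O×1, S×1, U×1.
So there are 8! / (2!·2!) = 10080 distinguishable arrangements.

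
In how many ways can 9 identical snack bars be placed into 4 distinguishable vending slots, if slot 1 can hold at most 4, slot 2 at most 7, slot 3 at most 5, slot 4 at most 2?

Ignoring the caps, the number of non-negative solutions to x_1+…+x_4 = 9 is C(12,3) = 220.
Subtract solutions that violate a single cap (substitute x_i' = x_i − (cap_i+1)): x_1 ≥ 5 gives C(7,3) = 35; x_2 ≥ 8 gives C(4,3) = 4; x_3 ≥ 6 gives C(6,3) = 20; x_4 ≥ 3 gives C(9,3) = 84. Together 143.
Add back pairs where two caps are both exceeded: 0 + 0 + 4 + 0 + 0 + 1 = 5.
By inclusion–exclusion the count is 220 − 143 + 5 = 82.

82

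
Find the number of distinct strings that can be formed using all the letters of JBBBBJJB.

Letter multiplicities in JBBBBJJB: B×5, J×3.
The number of distinct arrangements is 8!/(5!·3!) = 40320/720 = 56.

56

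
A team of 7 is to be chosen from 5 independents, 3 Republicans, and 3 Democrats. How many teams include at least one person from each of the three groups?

With no constraint there are C(11,7) = 330 possible selections.
Selections missing a whole group: no independents → C(6,7) = 0; no Republicans → C(8,7) = 8; no Democrats → C(8,7) = 8.
Add back selections omitting two groups (i.e. drawn from a single group): C(5,7) + C(3,7) + C(3,7) = 0.
By inclusion–exclusion: 330 − 16 + 0 = 314.

314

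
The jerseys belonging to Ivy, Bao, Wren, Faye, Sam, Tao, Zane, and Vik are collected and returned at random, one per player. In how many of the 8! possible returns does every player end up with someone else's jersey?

14833

Let Aᵢ be the assignments in which player i gets their old jersey. We want the size of the complement of A₁∪…∪A_8.
By inclusion–exclusion this is Σ_{j=0}^{8} (−1)^j C(8,j)·(8−j)!.
Computing: 40320 − 40320 + 20160 − 6720 + 1680 − 336 + 56 − 8 + 1 = 14833.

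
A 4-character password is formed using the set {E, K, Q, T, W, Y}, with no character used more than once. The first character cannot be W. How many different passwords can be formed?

300

The first character has 6−1 = 5 choices (anything except W).
The remaining 3 characters are filled from the other 5 symbols without repetition: 5 × 4 × 3 = 60.
Total: 5 × 60 = 300.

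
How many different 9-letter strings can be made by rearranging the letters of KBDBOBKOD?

7560

Letter multiplicities in KBDBOBKOD: B×3, D×2, K×2, O×2.
Dividing 9! = 362880 by 3!·2!·2!·2! = 48 for the repeated letters gives 7560.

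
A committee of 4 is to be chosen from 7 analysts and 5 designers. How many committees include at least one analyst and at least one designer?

Total 4-person selections from all 12: C(12,4) = 495.
Subtract selections that omit an entire group: no analysts → C(5,4) = 5; no designers → C(7,4) = 35.
Both groups omitted at once is impossible, so 495 − 40 = 455.

455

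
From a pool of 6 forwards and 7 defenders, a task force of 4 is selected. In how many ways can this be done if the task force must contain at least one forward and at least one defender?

665

Unrestricted: C(13,4) = 715 ways to pick any 4 of the 13.
Subtract selections that omit an entire group: no forwards → C(7,4) = 35; no defenders → C(6,4) = 15.
Both groups omitted at once is impossible, so 715 − 50 = 665.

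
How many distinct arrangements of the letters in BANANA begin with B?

10

With the first slot taken by B, it remains to arrange the other 5 letters (ANANA).
Those 5 letters have A appearing 3 times and N appearing twice, giving (5)!/(3!·2!) = 10.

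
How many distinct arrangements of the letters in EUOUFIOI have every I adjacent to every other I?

Treat the 2 copies of I as a single block. The multiset to arrange is then {II, E, F, O, O, U, U}, 7 items in all.
That gives (7)!/(2!·2!) = 1260 arrangements.

1260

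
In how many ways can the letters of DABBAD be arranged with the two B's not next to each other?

Total arrangements of DABBAD: 6!/(2!·2!·2!) = 90.
If the two B's are adjacent, glue them into one block, leaving 5 items to arrange: (5)!/(2!·2!) = 30 ways.
Hence 90 − 30 = 60.

60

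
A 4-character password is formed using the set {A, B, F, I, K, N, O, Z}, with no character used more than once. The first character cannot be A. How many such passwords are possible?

1470

The first character has 8−1 = 7 choices (anything except A).
The remaining 3 characters are filled from the other 7 symbols without repetition: 7 × 6 × 5 = 210.
Total: 7 × 210 = 1470.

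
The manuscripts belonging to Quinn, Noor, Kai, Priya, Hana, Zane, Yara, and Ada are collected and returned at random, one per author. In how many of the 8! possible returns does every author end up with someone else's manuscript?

Count assignments avoiding every fixed point. For any j of the 8 authors fixed to their own manuscript, the other 8−j can be arranged in (8−j)! ways.
By inclusion–exclusion this is Σ_{j=0}^{8} (−1)^j C(8,j)·(8−j)!.
Computing: 40320 − 40320 + 20160 − 6720 + 1680 − 336 + 56 − 8 + 1 = 14833.

14833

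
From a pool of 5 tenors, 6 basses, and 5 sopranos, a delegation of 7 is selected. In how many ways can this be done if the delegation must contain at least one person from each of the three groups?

With no constraint there are C(16,7) = 11440 possible selections.
Selections missing a whole group: no tenors → C(11,7) = 330; no basses → C(10,7) = 120; no sopranos → C(11,7) = 330.
Add back selections omitting two groups (i.e. drawn from a single group): C(5,7) + C(6,7) + C(5,7) = 0.
By inclusion–exclusion: 11440 − 780 + 0 = 10660.

10660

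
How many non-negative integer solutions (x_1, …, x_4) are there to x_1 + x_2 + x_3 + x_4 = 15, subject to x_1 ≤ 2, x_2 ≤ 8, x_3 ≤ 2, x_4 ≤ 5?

10

Ignoring the caps, the number of non-negative solutions to x_1+…+x_4 = 15 is C(18,3) = 816.
Subtract solutions that violate a single cap (substitute x_i' = x_i − (cap_i+1)): x_1 ≥ 3 gives C(15,3) = 455; x_2 ≥ 9 gives C(9,3) = 84; x_3 ≥ 3 gives C(15,3) = 455; x_4 ≥ 6 gives C(12,3) = 220. Together 1214.
Add back pairs where two caps are both exceeded: 20 + 220 + 84 + 20 + 1 + 84 = 429.
Subtract triples: 1 + 0 + 20 + 0 = 21.
By inclusion–exclusion the count is 816 − 1214 + 429 − 21 = 10.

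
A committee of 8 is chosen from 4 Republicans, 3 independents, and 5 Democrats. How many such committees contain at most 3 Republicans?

425

Split by how many Republicans are chosen (0 through 3).
Sum: C(4,0)·C(8,8) + C(4,1)·C(8,7) + C(4,2)·C(8,6) + C(4,3)·C(8,5) = 1 + 32 + 168 + 224 = 425.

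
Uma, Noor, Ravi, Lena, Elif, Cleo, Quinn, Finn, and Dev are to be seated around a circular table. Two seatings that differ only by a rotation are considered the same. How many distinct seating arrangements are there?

40320

Seat Uma anywhere (absorbing the rotational symmetry), then permute the other 8: (8)! = 40320.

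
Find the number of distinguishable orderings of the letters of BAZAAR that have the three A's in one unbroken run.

Treat the 3 copies of A as a single block. The multiset to arrange is then {AAA, B, R, Z}, 4 items in all.
All 4 items are distinct, so there are (4)! = 24 arrangements.

24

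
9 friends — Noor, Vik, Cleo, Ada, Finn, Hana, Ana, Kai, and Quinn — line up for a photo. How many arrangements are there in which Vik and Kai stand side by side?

Treat {Vik, Kai} as a single unit. There are 8 units to order, and the pair itself can be ordered 2 ways.
That gives 2 × 8! = 2 × 40320 = 80640.

80640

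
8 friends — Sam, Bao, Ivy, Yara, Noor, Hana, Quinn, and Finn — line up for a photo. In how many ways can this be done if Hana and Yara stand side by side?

10080

Treat {Hana, Yara} as a single unit. There are 7 units to order, and the pair itself can be ordered 2 ways.
That gives 2 × 7! = 2 × 5040 = 10080.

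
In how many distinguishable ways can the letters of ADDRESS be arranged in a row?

Letter multiplicities in ADDRESS: A×1, D×2, E×1, R×1, S×2.
So there are 7! / (2!·2!) = 1260 distinguishable arrangements.

1260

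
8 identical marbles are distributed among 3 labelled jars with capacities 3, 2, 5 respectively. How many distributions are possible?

Ignoring the caps, the number of non-negative solutions to x_1+…+x_3 = 8 is C(10,2) = 45.
Subtract solutions that violate a single cap (substitute x_i' = x_i − (cap_i+1)): x_1 ≥ 4 gives C(6,2) = 15; x_2 ≥ 3 gives C(7,2) = 21; x_3 ≥ 6 gives C(4,2) = 6. Together 42.
Add back pairs where two caps are both exceeded: 3 + 0 + 0 = 3.
By inclusion–exclusion the count is 45 − 42 + 3 = 6.

6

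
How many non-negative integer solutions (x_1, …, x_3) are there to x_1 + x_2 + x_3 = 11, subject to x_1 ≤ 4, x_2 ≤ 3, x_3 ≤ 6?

6

By stars and bars, unrestricted non-negative solutions to x_1+…+x_3 = 11 number C(11+2,2) = 78.
Subtract solutions that violate a single cap (substitute x_i' = x_i − (cap_i+1)): x_1 ≥ 5 gives C(8,2) = 28; x_2 ≥ 4 gives C(9,2) = 36; x_3 ≥ 7 gives C(6,2) = 15. Together 79.
Add back pairs where two caps are both exceeded: 6 + 0 + 1 = 7.
By inclusion–exclusion the count is 78 − 79 + 7 = 6.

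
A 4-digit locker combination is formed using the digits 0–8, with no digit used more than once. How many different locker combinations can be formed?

This is a permutation of 4 out of 9: P(9,4) = 9!/5!.
9 × 8 × 7 × 6 = 3024.

3024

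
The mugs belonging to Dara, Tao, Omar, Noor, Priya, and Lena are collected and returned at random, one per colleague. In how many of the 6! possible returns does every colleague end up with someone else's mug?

Let Aᵢ be the assignments in which colleague i gets their own mug. We want the size of the complement of A₁∪…∪A_6.
By inclusion–exclusion this is Σ_{j=0}^{6} (−1)^j C(6,j)·(6−j)!.
Computing: 720 − 720 + 360 − 120 + 30 − 6 + 1 = 265.

265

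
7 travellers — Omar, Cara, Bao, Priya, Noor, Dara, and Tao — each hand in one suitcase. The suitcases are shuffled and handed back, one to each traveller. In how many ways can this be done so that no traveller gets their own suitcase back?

1854

Count assignments avoiding every fixed point. For any j of the 7 travellers fixed to their own suitcase, the other 7−j can be arranged in (7−j)! ways.
By inclusion–exclusion this is Σ_{j=0}^{7} (−1)^j C(7,j)·(7−j)!.
Computing: 5040 − 5040 + 2520 − 840 + 210 − 42 + 7 − 1 = 1854.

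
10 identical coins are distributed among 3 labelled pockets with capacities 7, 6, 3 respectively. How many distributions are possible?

22

Without the upper bounds there are C(12,2) = 66 ways to split 10 among 3 pockets.
Subtract solutions that violate a single cap (substitute x_i' = x_i − (cap_i+1)): x_1 ≥ 8 gives C(4,2) = 6; x_2 ≥ 7 gives C(5,2) = 10; x_3 ≥ 4 gives C(8,2) = 28. Together 44.
No two caps can be exceeded simultaneously, so the pair terms are all 0.
By inclusion–exclusion the count is 66 − 44 + 0 = 22.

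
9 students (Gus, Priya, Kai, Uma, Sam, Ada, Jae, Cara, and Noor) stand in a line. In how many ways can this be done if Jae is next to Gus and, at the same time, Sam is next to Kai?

Treat {Jae,Gus} as one block (2 orders) and {Sam,Kai} as another (2 orders).
That leaves 7 units to arrange: 2 × 2 × 7! = 4 × 5040 = 20160.

20160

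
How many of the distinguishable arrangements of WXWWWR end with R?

Fix R in the last position and arrange the remaining 5 letters.
Those 5 letters have W appearing 4 times, giving (5)!/(4!) = 5.

5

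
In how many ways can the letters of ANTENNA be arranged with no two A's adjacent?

Total arrangements of ANTENNA: 7!/(3!·2!) = 420.
Arrangements with the A's together: treat AA as one letter, giving (6)!/(3!) = 120.
Subtracting, 420 − 120 = 300 arrangements keep the A's apart.

300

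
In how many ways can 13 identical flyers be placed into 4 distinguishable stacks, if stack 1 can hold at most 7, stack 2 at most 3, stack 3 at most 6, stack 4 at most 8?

Ignoring the caps, the number of non-negative solutions to x_1+…+x_4 = 13 is C(16,3) = 560.
Subtract solutions that violate a single cap (substitute x_i' = x_i − (cap_i+1)): x_1 ≥ 8 gives C(8,3) = 56; x_2 ≥ 4 gives C(12,3) = 220; x_3 ≥ 7 gives C(9,3) = 84; x_4 ≥ 9 gives C(7,3) = 35. Together 395.
Add back pairs where two caps are both exceeded: 4 + 0 + 0 + 10 + 1 + 0 = 15.
By inclusion–exclusion the count is 560 − 395 + 15 = 180.

180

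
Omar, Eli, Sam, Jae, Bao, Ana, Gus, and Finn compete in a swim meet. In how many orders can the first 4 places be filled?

This is an ordered selection of 4 from 8: P(8,4).
That gives 8 × 7 × 6 × 5 = 1680.

1680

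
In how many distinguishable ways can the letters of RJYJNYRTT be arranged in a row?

22680

RJYJNYRTT has 9 letters with J appearing twice, R appearing twice, T appearing twice, and Y appearing twice.
Dividing 9! = 362880 by 2!·2!·2!·2! = 16 for the repeated letters gives 22680.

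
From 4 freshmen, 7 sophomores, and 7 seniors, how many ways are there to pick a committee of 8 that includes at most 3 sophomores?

28347

Split by how many sophomores are chosen (0 through 3).
Sum: C(7,0)·C(11,8) + C(7,1)·C(11,7) + C(7,2)·C(11,6) + C(7,3)·C(11,5) = 165 + 2310 + 9702 + 16170 = 28347.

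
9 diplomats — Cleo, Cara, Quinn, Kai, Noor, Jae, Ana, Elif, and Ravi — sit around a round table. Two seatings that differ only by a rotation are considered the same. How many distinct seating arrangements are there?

Around a circle, 9 distinct people have 9!/9 = (8)! = 40320 rotationally distinct seatings.

40320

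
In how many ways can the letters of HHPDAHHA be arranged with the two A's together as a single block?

Treat the 2 copies of A as a single block. The multiset to arrange is then {AA, D, H, H, H, H, P}, 7 items in all.
That gives (7)!/(4!) = 210 arrangements.

210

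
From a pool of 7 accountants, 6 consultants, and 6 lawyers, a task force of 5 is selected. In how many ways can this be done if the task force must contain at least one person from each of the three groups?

Unrestricted: C(19,5) = 11628 ways to pick any 5 of the 19.
Selections missing a whole group: no accountants → C(12,5) = 792; no consultants → C(13,5) = 1287; no lawyers → C(13,5) = 1287.
Add back selections omitting two groups (i.e. drawn from a single group): C(7,5) + C(6,5) + C(6,5) = 33.
By inclusion–exclusion: 11628 − 3366 + 33 = 8295.

8295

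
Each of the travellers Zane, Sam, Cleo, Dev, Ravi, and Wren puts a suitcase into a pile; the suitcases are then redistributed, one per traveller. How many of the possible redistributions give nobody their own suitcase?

265

Count assignments avoiding every fixed point. For any j of the 6 travellers fixed to their own suitcase, the other 6−j can be arranged in (6−j)! ways.
By inclusion–exclusion this is Σ_{j=0}^{6} (−1)^j C(6,j)·(6−j)!.
Computing: 720 − 720 + 360 − 120 + 30 − 6 + 1 = 265.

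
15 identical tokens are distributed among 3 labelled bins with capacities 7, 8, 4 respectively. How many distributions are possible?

By stars and bars, unrestricted non-negative solutions to x_1+…+x_3 = 15 number C(15+2,2) = 136.
Subtract solutions that violate a single cap (substitute x_i' = x_i − (cap_i+1)): x_1 ≥ 8 gives C(9,2) = 36; x_2 ≥ 9 gives C(8,2) = 28; x_3 ≥ 5 gives C(12,2) = 66. Together 130.
Add back pairs where two caps are both exceeded: 0 + 6 + 3 = 9.
By inclusion–exclusion the count is 136 − 130 + 9 = 15.

15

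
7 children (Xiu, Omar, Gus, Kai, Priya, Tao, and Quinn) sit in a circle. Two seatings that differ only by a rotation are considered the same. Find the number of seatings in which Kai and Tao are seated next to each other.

Treat {Kai, Tao} as one unit (2 internal orders) and seat the resulting 6 units around the table: (5)! circular arrangements.
So 2 × (5)! = 2 × 120 = 240.

240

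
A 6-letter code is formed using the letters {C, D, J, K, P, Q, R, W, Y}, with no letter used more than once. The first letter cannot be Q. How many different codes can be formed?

53760

The first letter has 9−1 = 8 choices (anything except Q).
The remaining 5 letters are filled from the other 8 symbols without repetition: 8 × 7 × 6 × 5 × 4 = 6720.
Total: 8 × 6720 = 53760.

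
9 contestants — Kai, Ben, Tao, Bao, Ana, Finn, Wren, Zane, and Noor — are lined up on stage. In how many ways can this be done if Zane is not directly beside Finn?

282240

Of the 9! = 362880 arrangements, those with Zane and Finn adjacent number 2 × 8! = 80640 (treat the pair as a block with 2 internal orders).
So 362880 − 80640 = 282240 arrangements keep them apart.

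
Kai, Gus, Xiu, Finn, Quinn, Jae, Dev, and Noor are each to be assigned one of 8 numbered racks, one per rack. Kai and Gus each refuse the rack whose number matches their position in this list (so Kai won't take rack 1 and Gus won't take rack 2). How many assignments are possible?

30960

Let Aᵢ (for i ∈ {1, 2}) be the placements that put person i in their forbidden rack. Any j of these fix j positions, leaving (8−j)! ways to fill the rest, and there are C(2,j) ways to pick which j.
By inclusion–exclusion, the number of valid placements is Σ_{j=0}^{2} (−1)^j C(2,j)·(8−j)!.
Computing: 40320 − 10080 + 720 = 30960.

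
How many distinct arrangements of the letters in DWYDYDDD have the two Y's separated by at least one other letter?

126

Total arrangements of DWYDYDDD: 8!/(5!·2!) = 168.
If the two Y's are adjacent, glue them into one block, leaving 7 items to arrange: (7)!/(5!) = 42 ways.
Subtracting, 168 − 42 = 126 arrangements keep the Y's apart.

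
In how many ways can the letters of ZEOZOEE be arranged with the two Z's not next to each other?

150

There are 7!/(3!·2!·2!) = 210 arrangements of ZEOZOEE in total.
If the two Z's are adjacent, glue them into one block, leaving 6 items to arrange: (6)!/(3!·2!) = 60 ways.
Hence 210 − 60 = 150.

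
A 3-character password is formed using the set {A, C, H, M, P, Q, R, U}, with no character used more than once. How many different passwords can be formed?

With no repetition, fill the 3 characters in order: 8 choices, then 7, down to 6.
8 × 7 × 6 = 336.

336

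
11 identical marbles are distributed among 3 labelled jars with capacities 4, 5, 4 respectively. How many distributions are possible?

6

Ignoring the caps, the number of non-negative solutions to x_1+…+x_3 = 11 is C(13,2) = 78.
Subtract solutions that violate a single cap (substitute x_i' = x_i − (cap_i+1)): x_1 ≥ 5 gives C(8,2) = 28; x_2 ≥ 6 gives C(7,2) = 21; x_3 ≥ 5 gives C(8,2) = 28. Together 77.
Add back pairs where two caps are both exceeded: 1 + 3 + 1 = 5.
By inclusion–exclusion the count is 78 − 77 + 5 = 6.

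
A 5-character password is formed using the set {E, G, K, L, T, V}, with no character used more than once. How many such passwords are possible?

With no repetition, fill the 5 characters in order: 6 choices, then 5, down to 2.
6 × 5 × 4 × 3 × 2 = 720.

720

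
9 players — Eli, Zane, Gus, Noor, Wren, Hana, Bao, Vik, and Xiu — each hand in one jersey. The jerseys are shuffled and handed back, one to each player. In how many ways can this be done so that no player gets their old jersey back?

133496

Let Aᵢ be the assignments in which player i gets their old jersey. We want the size of the complement of A₁∪…∪A_9.
By inclusion–exclusion this is Σ_{j=0}^{9} (−1)^j C(9,j)·(9−j)!.
Computing: 362880 − 362880 + 181440 − 60480 + 15120 − 3024 + 504 − 72 + 9 − 1 = 133496.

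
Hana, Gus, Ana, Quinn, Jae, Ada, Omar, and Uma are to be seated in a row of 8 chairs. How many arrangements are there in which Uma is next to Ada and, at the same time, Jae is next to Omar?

2880

Treat {Uma,Ada} as one block (2 orders) and {Jae,Omar} as another (2 orders).
That leaves 6 units to arrange: 2 × 2 × 6! = 4 × 720 = 2880.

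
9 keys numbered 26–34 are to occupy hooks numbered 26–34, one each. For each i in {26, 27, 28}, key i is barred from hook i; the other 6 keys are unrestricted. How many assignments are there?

256320

Let Aᵢ (for i ∈ {26, 27, 28}) be the placements that put key i in its forbidden hook. Any j of these fix j positions, leaving (9−j)! ways to fill the rest, and there are C(3,j) ways to pick which j.
By inclusion–exclusion, the number of valid placements is Σ_{j=0}^{3} (−1)^j C(3,j)·(9−j)!.
Computing: 362880 − 120960 + 15120 − 720 = 256320.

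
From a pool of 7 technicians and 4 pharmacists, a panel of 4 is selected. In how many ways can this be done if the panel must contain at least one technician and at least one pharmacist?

With no constraint there are C(11,4) = 330 possible selections.
Selections missing a whole group: no technicians → C(4,4) = 1; no pharmacists → C(7,4) = 35.
Both groups omitted at once is impossible, so 330 − 36 = 294.

294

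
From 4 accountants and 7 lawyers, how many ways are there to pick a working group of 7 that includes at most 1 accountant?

Split by how many accountants are chosen (0 through 1).
Sum: C(4,0)·C(7,7) + C(4,1)·C(7,6) = 1 + 28 = 29.

29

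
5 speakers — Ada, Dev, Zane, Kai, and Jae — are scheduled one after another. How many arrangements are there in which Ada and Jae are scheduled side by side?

48

Glue Ada and Jae into one block (2 internal orders), leaving 4 units to arrange in a row.
That gives 2 × 4! = 2 × 24 = 48.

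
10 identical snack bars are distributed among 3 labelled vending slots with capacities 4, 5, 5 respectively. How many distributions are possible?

15

Without the upper bounds there are C(12,2) = 66 ways to split 10 among 3 vending slots.
Subtract solutions that violate a single cap (substitute x_i' = x_i − (cap_i+1)): x_1 ≥ 5 gives C(7,2) = 21; x_2 ≥ 6 gives C(6,2) = 15; x_3 ≥ 6 gives C(6,2) = 15. Together 51.
No two caps can be exceeded simultaneously, so the pair terms are all 0.
By inclusion–exclusion the count is 66 − 51 + 0 = 15.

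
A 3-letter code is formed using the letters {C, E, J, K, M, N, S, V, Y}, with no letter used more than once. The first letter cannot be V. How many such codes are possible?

448

The first letter has 9−1 = 8 choices (anything except V).
The remaining 2 letters are filled from the other 8 symbols without repetition: 8 × 7 = 56.
Total: 8 × 56 = 448.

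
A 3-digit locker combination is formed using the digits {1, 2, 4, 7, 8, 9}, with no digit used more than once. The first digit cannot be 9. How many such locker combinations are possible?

100

The first digit has 6−1 = 5 choices (anything except 9).
The remaining 2 digits are filled from the other 5 symbols without repetition: 5 × 4 = 20.
Total: 5 × 20 = 100.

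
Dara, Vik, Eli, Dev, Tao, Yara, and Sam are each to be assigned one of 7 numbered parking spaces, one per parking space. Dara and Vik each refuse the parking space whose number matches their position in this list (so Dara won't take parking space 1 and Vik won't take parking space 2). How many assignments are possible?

3720

Let Aᵢ (for i ∈ {1, 2}) be the placements that put person i in their forbidden parking space. Any j of these fix j positions, leaving (7−j)! ways to fill the rest, and there are C(2,j) ways to pick which j.
By inclusion–exclusion, the number of valid placements is Σ_{j=0}^{2} (−1)^j C(2,j)·(7−j)!.
Computing: 5040 − 1440 + 120 = 3720.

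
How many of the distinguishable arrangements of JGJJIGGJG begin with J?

280

With the first slot taken by J, it remains to arrange the other 8 letters (GJJIGGJG).
Those 8 letters have G appearing 4 times and J appearing 3 times, giving (8)!/(4!·3!) = 280.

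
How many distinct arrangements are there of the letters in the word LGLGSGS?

210

LGLGSGS has 7 letters with G appearing 3 times, L appearing twice, and S appearing twice.
The number of distinct arrangements is 7!/(3!·2!·2!) = 5040/24 = 210.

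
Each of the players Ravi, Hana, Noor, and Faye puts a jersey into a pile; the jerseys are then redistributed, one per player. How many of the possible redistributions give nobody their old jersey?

This is the derangement count D_4: permutations of 4 items with no fixed point.
By inclusion–exclusion this is Σ_{j=0}^{4} (−1)^j C(4,j)·(4−j)!.
Computing: 24 − 24 + 12 − 4 + 1 = 9.

9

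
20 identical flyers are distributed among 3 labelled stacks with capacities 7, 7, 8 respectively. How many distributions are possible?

6

Without the upper bounds there are C(22,2) = 231 ways to split 20 among 3 stacks.
Subtract solutions that violate a single cap (substitute x_i' = x_i − (cap_i+1)): x_1 ≥ 8 gives C(14,2) = 91; x_2 ≥ 8 gives C(14,2) = 91; x_3 ≥ 9 gives C(13,2) = 78. Together 260.
Add back pairs where two caps are both exceeded: 15 + 10 + 10 = 35.
By inclusion–exclusion the count is 231 − 260 + 35 = 6.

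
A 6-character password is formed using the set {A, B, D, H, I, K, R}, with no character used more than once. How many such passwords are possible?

5040

This is a permutation of 6 out of 7: P(7,6) = 7!/1!.
7 × 6 × 5 × 4 × 3 × 2 = 5040.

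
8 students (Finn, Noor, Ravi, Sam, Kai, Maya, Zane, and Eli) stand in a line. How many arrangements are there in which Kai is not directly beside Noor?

30240

Of the 8! = 40320 arrangements, those with Kai and Noor adjacent number 2 × 7! = 10080 (treat the pair as a block with 2 internal orders).
Complementary counting: 40320 − 10080 = 30240.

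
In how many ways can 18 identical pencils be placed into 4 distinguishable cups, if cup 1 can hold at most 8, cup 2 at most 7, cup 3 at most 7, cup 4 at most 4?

143

Without the upper bounds there are C(21,3) = 1330 ways to split 18 among 4 cups.
Subtract solutions that violate a single cap (substitute x_i' = x_i − (cap_i+1)): x_1 ≥ 9 gives C(12,3) = 220; x_2 ≥ 8 gives C(13,3) = 286; x_3 ≥ 8 gives C(13,3) = 286; x_4 ≥ 5 gives C(16,3) = 560. Together 1352.
Add back pairs where two caps are both exceeded: 4 + 4 + 35 + 10 + 56 + 56 = 165.
By inclusion–exclusion the count is 1330 − 1352 + 165 = 143.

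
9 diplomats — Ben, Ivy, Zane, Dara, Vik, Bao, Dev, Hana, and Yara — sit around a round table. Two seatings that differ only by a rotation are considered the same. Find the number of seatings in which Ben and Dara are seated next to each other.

Glue Ben and Dara into a block (2 internal orders). Seating 8 units around a circle gives (7)! arrangements.
So 2 × (7)! = 2 × 5040 = 10080.

10080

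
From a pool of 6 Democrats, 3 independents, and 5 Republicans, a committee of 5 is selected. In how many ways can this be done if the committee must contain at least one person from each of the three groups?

1365

Total 5-person selections from all 14: C(14,5) = 2002.
Subtract selections that omit an entire group: no Democrats → C(8,5) = 56; no independents → C(11,5) = 462; no Republicans → C(9,5) = 126.
Add back selections omitting two groups (i.e. drawn from a single group): C(6,5) + C(3,5) + C(5,5) = 7.
By inclusion–exclusion: 2002 − 644 + 7 = 1365.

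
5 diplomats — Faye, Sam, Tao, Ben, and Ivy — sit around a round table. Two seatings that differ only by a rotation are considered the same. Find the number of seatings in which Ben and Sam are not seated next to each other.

12

All circular seatings of 5 people number (4)! = 24.
Those with Ben next to Sam: fuse the pair into one unit and seat 4 units around a circle — 2·(3)! = 12.
Subtracting, 24 − 12 = 12.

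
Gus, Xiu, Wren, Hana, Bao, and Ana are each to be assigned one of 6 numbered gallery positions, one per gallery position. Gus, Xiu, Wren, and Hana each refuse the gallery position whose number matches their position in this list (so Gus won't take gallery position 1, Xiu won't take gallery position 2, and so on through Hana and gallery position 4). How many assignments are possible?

Let Aᵢ (for 1 ≤ i ≤ 4) be the placements that put person i in their forbidden gallery position. Any j of these fix j positions, leaving (6−j)! ways to fill the rest, and there are C(4,j) ways to pick which j.
By inclusion–exclusion, the number of valid placements is Σ_{j=0}^{4} (−1)^j C(4,j)·(6−j)!.
Computing: 720 − 480 + 144 − 24 + 2 = 362.

362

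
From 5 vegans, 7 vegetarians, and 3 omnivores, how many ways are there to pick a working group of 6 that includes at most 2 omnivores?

Split by how many omnivores are chosen (0 through 2).
Sum: C(3,0)·C(12,6) + C(3,1)·C(12,5) + C(3,2)·C(12,4) = 924 + 2376 + 1485 = 4785.

4785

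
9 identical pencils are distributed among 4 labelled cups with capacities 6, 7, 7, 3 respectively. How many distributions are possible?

146

By stars and bars, unrestricted non-negative solutions to x_1+…+x_4 = 9 number C(9+3,3) = 220.
Subtract solutions that violate a single cap (substitute x_i' = x_i − (cap_i+1)): x_1 ≥ 7 gives C(5,3) = 10; x_2 ≥ 8 gives C(4,3) = 4; x_3 ≥ 8 gives C(4,3) = 4; x_4 ≥ 4 gives C(8,3) = 56. Together 74.
No two caps can be exceeded simultaneously, so the pair terms are all 0.
By inclusion–exclusion the count is 220 − 74 + 0 = 146.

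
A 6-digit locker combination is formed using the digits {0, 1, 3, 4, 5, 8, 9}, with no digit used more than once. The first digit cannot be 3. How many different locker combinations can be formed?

The first digit has 7−1 = 6 choices (anything except 3).
The remaining 5 digits are filled from the other 6 symbols without repetition: 6 × 5 × 4 × 3 × 2 = 720.
Total: 6 × 720 = 4320.

4320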